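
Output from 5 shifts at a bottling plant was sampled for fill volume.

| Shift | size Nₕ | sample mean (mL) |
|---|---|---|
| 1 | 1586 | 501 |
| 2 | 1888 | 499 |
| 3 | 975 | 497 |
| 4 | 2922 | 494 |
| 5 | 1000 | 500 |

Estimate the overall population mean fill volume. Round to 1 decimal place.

x̄_st = (Σ Nₕx̄ₕ) / (Σ Nₕ) = (1586·501 + 1888·499 + 975·497 + 2922·494 + 1000·500) / 8371
= 4164741 / 8371 = 497.520... → 497.5.

497.5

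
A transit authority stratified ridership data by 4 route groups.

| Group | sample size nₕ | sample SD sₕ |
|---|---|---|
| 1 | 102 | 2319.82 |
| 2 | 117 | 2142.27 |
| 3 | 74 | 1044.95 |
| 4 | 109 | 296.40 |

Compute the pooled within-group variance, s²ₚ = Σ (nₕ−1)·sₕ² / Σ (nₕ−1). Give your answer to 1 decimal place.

2927380.8

Degrees of freedom: 101 + 116 + 73 + 108 = 398.
Σ(nₕ−1)sₕ² = 101·5381564.8324 + 116·4589320.7529 + 73·1091920.5025 + 108·87852.96 = 1165097571.7713.
s²ₚ = 1165097571.7713 / 398 = 2927380.834... → 2927380.8.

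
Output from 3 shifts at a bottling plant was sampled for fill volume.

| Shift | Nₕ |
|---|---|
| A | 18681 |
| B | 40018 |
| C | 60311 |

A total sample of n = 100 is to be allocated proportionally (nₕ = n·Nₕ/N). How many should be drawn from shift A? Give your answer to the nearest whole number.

Share of shift A = 18681/119010 = 0.15697.
Allocate 100 × 0.15697 = 15.697... → 16.

16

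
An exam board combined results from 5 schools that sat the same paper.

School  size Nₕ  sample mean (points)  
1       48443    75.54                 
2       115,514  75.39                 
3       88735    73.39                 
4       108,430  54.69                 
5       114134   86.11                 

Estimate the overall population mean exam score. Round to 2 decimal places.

72.88

x̄_st = (Σ Nₕx̄ₕ) / (Σ Nₕ) = (48443·75.54 + 115514·75.39 + 88735·73.39 + 108430·54.69 + 114134·86.11) / 475256
= 34638361.77 / 475256 = 72.8836... → 72.88.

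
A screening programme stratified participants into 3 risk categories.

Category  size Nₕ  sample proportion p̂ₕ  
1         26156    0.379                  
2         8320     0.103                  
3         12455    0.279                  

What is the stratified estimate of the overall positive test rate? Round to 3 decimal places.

0.304

N = 26156 + 8320 + 12455 = 46931.
Overall proportion = Σ (Nₕ/N)·p̂ₕ.
Σ Nₕp̂ₕ = 9913.124 + 856.96 + 3474.945 = 14245.029.
14245.029 / 46931 = 0.30353... → 0.304.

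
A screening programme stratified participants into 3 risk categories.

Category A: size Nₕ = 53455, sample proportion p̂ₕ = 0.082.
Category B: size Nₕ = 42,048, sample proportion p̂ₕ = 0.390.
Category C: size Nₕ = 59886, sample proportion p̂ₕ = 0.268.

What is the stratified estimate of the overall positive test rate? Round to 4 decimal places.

N = 53455 + 42048 + 59886 = 155389.
Overall proportion = Σ (Nₕ/N)·p̂ₕ.
Σ Nₕp̂ₕ = 4383.31 + 16398.72 + 16049.448 = 36831.478.
36831.478 / 155389 = 0.237028... → 0.2370.

0.2370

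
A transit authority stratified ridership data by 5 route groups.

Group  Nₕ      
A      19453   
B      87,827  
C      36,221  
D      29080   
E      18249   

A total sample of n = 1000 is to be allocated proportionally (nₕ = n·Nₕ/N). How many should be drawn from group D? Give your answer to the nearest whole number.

Share of group D = 29080/190830 = 0.15239.
Allocate 1000 × 0.15239 = 152.387... → 152.

152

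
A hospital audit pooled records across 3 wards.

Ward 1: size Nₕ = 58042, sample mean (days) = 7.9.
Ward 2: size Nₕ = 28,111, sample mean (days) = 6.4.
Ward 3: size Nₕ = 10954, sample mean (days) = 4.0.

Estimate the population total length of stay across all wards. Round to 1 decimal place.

682258.2

Estimate total by summing Nₕ·x̄ₕ over strata.
58042·7.9 + 28111·6.4 + 10954·4.0 = 458531.8 + 179910.4 + 43816 = 682258.2.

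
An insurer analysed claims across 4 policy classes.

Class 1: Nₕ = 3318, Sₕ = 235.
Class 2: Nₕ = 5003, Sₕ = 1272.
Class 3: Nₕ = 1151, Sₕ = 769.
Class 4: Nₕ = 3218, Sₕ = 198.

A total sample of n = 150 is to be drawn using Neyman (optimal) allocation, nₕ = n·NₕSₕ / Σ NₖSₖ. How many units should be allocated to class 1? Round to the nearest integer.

1: NₕSₕ = 3318·235 = 779730
2: NₕSₕ = 5003·1272 = 6363816
3: NₕSₕ = 1151·769 = 885119
4: NₕSₕ = 3218·198 = 637164
Σ NₕSₕ = 8665829.
n_1 = 150·779730/8665829 = 13.497... → 13.

13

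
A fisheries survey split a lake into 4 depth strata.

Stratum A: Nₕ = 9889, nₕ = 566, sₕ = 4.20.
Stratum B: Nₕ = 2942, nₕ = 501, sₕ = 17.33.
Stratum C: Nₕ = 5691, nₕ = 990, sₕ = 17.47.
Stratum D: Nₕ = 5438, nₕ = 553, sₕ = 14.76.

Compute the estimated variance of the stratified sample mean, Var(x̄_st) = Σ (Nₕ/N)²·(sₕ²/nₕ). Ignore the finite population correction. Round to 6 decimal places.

0.052032

N = 23960; Wₕ = Nₕ/N.
stratum A: (9889/23960)²·4.20²/566 = 0.005309007
stratum B: (2942/23960)²·17.33²/501 = 0.009037974
stratum C: (5691/23960)²·17.47²/990 = 0.017392186
stratum D: (5438/23960)²·14.76²/553 = 0.020293285
Sum = 0.052032452 → 0.052032.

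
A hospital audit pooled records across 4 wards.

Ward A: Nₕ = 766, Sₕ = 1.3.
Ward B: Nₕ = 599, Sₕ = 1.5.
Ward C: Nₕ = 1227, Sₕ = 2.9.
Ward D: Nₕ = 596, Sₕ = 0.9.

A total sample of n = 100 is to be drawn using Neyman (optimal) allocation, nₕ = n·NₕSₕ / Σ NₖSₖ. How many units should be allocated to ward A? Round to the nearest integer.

Σ NₕSₕ = 766·1.3 + 599·1.5 + 1227·2.9 + 596·0.9 = 5989.
Share for A: 995.8/5989 = 0.16627.
n_A = 100 × 0.16627 = 16.627... → 17.

17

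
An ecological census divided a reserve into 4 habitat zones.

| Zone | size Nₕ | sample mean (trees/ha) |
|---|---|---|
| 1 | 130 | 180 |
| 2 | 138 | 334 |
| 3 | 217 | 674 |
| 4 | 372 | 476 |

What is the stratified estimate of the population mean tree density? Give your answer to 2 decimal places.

N = 857; weights Wₕ = Nₕ/N = (0.1517, 0.1610, 0.2532, 0.4341).
x̄_st = Σ Wₕ·x̄ₕ = 0.1517·180 + 0.1610·334 + 0.2532·674 + 0.4341·476 ≈ 458.3687...
→ 458.37.

458.37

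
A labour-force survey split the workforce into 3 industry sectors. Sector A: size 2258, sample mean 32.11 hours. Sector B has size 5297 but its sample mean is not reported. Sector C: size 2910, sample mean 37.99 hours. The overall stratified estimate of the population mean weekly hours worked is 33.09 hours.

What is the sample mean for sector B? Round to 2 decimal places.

Σ Nₕx̄ₕ = N·μ, so 5297·x̄_B = 10465·33.09 − (2258·32.11 + 2910·37.99).
= 346286.85 − 183055.28 = 163231.57.
x̄_B = 163231.57 / 5297 = 30.8159... → 30.82.

30.82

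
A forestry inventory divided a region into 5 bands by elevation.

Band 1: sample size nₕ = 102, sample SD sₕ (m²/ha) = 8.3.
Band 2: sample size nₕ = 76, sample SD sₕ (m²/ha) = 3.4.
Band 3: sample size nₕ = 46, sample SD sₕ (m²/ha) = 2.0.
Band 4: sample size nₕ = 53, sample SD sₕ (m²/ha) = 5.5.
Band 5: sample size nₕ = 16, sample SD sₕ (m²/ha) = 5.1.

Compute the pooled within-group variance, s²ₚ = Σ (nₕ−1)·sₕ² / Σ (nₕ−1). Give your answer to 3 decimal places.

1: (102−1)·8.3² = 101·68.89 = 6957.89
2: (76−1)·3.4² = 75·11.56 = 867
3: (46−1)·2.0² = 45·4 = 180
4: (53−1)·5.5² = 52·30.25 = 1573
5: (16−1)·5.1² = 15·26.01 = 390.15
Numerator = 9968.04; denominator = Σ(nₕ−1) = 288.
s²ₚ = 9968.04/288 = 34.61125 → 34.611.

34.611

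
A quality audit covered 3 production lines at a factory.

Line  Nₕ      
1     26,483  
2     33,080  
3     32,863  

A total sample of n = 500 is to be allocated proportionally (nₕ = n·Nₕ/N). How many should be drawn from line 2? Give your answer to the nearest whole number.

N = 26483 + 33080 + 32863 = 92426.
n_2 = 500·33080/92426 = 178.954... → 179.

179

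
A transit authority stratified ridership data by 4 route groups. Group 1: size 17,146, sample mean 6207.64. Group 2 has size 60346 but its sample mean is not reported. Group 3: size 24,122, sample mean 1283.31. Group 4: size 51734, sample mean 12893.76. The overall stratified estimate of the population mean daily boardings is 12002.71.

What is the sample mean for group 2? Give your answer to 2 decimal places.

N = 17146 + 60346 + 24122 + 51734 = 153348.
Overall total = μ·N = 12002.71·153348 = 1840591573.08.
Subtract the known strata: 17146·6207.64 + 24122·1283.31 + 51734·12893.76 = 804437979.1.
Remaining total for group 2: 1840591573.08 − 804437979.1 = 1036153593.98.
Divide by its size: 1036153593.98 / 60346 = 17170.2117... → 17170.21.

17170.21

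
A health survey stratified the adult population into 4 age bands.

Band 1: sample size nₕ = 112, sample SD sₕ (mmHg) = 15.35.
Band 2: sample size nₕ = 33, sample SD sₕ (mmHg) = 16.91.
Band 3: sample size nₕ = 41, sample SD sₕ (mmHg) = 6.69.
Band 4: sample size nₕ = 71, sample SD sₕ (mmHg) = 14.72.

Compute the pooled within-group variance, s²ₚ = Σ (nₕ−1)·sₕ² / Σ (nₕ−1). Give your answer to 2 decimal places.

206.57

Degrees of freedom: 111 + 32 + 40 + 70 = 253.
Σ(nₕ−1)sₕ² = 111·235.6225 + 32·285.9481 + 40·44.7561 + 70·216.6784 = 52262.1687.
s²ₚ = 52262.1687 / 253 = 206.5698... → 206.57.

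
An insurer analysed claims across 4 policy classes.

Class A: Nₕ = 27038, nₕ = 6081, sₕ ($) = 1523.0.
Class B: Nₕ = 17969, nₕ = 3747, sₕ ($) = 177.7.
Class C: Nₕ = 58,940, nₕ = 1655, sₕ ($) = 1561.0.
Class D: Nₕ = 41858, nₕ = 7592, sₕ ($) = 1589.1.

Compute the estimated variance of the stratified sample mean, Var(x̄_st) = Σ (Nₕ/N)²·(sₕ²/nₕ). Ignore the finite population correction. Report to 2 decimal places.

N = 145805; Wₕ = Nₕ/N.
class A: (27038/145805)²·1523.0²/6081 = 13.11684
class B: (17969/145805)²·177.7²/3747 = 0.12800
class C: (58940/145805)²·1561.0²/1655 = 240.59314
class D: (41858/145805)²·1589.1²/7592 = 27.41311
Sum = 281.25108 → 281.25.

281.25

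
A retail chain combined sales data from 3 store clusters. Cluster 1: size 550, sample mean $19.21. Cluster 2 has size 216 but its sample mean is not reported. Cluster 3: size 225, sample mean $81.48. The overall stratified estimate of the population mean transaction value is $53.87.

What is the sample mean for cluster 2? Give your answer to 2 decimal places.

N = 550 + 216 + 225 = 991.
Overall total = μ·N = 53.87·991 = 53385.17.
Subtract the known strata: 550·19.21 + 225·81.48 = 28898.5.
Remaining total for cluster 2: 53385.17 − 28898.5 = 24486.67.
Divide by its size: 24486.67 / 216 = 113.3642... → 113.36.

113.36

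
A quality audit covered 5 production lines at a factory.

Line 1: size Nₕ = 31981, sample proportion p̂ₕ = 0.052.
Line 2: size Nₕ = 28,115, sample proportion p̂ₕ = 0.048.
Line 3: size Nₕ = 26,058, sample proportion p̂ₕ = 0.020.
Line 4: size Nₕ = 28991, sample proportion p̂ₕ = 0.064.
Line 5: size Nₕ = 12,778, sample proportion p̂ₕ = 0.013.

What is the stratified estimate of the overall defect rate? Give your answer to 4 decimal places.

0.0434

N = 31981 + 28115 + 26058 + 28991 + 12778 = 127923.
Overall proportion = Σ (Nₕ/N)·p̂ₕ.
Σ Nₕp̂ₕ = 1663.012 + 1349.52 + 521.16 + 1855.424 + 166.114 = 5555.23.
5555.23 / 127923 = 0.043426... → 0.0434.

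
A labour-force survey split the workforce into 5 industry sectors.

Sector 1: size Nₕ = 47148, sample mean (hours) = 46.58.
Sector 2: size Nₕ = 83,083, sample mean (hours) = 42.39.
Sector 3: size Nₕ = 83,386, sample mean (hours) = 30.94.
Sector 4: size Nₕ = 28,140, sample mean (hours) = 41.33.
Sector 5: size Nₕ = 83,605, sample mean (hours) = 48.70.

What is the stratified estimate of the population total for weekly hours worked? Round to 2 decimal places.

13532594.75

1: 47148·46.58 = 2196153.84
2: 83083·42.39 = 3521888.37
3: 83386·30.94 = 2579962.84
4: 28140·41.33 = 1163026.2
5: 83605·48.70 = 4071563.5
τ̂ = Σ Nₕx̄ₕ = 13532594.75.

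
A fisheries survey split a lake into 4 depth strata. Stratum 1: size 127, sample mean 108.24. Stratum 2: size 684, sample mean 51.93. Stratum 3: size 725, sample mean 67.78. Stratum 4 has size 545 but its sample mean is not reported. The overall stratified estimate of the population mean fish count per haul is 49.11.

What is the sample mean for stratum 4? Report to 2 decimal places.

6.96

N = 127 + 684 + 725 + 545 = 2081.
Overall total = μ·N = 49.11·2081 = 102197.91.
Subtract the known strata: 127·108.24 + 684·51.93 + 725·67.78 = 98407.1.
Remaining total for stratum 4: 102197.91 − 98407.1 = 3790.81.
Divide by its size: 3790.81 / 545 = 6.9556... → 6.96.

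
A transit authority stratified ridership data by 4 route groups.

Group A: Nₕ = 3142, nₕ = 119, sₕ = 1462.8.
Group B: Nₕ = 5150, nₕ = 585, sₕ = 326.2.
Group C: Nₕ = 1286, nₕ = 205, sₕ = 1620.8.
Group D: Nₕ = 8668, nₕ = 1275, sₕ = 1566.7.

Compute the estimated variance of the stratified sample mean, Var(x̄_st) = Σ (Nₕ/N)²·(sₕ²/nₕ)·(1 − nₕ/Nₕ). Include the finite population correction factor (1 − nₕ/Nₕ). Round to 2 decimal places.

949.94

N = 18246. Term for each stratum: Wₕ²sₕ²/nₕ·(1−nₕ/Nₕ).
Var(x̄_st) = 513.01720 + 12.84472 + 53.51017 + 370.56617 = 949.93826 → 949.94.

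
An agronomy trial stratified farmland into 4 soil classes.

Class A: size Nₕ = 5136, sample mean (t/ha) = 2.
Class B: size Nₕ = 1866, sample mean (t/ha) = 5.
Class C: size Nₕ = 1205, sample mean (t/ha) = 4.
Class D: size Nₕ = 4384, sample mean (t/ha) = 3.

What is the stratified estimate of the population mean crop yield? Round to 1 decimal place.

3.0

N = 12591; weights Wₕ = Nₕ/N = (0.4079, 0.1482, 0.0957, 0.3482).
x̄_st = Σ Wₕ·x̄ₕ = 0.4079·2 + 0.1482·5 + 0.0957·4 + 0.3482·3 ≈ 2.984...
→ 3.0.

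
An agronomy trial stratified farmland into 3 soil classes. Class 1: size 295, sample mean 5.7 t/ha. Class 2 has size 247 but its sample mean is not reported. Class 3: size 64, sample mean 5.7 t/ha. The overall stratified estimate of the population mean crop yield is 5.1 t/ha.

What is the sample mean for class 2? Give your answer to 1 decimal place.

4.2

N = 295 + 247 + 64 = 606.
Overall total = μ·N = 5.1·606 = 3090.6.
Subtract the known strata: 295·5.7 + 64·5.7 = 2046.3.
Remaining total for class 2: 3090.6 − 2046.3 = 1044.3.
Divide by its size: 1044.3 / 247 = 4.228... → 4.2.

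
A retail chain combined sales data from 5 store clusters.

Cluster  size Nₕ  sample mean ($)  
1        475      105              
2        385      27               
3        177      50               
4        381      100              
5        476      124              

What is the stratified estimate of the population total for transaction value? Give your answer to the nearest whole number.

166244

Population total = Σ Nₕ·x̄ₕ (each stratum's size times its mean).
475·105 + 385·27 + 177·50 + 381·100 + 476·124 = 49875 + 10395 + 8850 + 38100 + 59024 = 166244.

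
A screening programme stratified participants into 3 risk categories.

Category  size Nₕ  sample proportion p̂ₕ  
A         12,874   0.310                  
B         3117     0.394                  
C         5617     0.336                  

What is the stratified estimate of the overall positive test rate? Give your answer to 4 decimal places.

0.3289

N = 12874 + 3117 + 5617 = 21608.
Overall proportion = Σ (Nₕ/N)·p̂ₕ.
Σ Nₕp̂ₕ = 3990.94 + 1228.098 + 1887.312 = 7106.35.
7106.35 / 21608 = 0.328876... → 0.3289.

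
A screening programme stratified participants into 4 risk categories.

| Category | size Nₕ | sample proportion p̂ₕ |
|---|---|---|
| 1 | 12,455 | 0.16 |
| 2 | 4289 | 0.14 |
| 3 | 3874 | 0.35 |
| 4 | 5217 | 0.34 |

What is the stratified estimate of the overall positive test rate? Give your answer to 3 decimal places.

Wₕ = Nₕ/N with N = 25835: 0.4821, 0.1660, 0.1500, 0.2019.
p̂_st = 0.4821·0.16 + 0.1660·0.14 + 0.1500·0.35 + 0.2019·0.34 ≈ 0.22152... → 0.222.

0.222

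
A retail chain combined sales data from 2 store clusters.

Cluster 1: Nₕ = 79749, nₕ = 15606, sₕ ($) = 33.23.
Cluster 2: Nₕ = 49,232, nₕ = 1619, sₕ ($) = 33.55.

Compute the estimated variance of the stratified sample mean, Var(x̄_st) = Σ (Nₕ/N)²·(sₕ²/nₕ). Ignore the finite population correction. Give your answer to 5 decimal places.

N = 128981; Wₕ = Nₕ/N.
cluster 1: (79749/128981)²·33.23²/15606 = 0.02705005
cluster 2: (49232/128981)²·33.55²/1619 = 0.10129352
Sum = 0.12834357 → 0.12834.

0.12834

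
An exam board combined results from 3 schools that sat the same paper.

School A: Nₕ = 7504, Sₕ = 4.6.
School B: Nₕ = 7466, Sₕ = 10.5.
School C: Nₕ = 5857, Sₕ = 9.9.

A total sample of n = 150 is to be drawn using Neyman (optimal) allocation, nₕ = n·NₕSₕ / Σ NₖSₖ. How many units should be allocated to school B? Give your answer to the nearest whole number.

69

Σ NₕSₕ = 7504·4.6 + 7466·10.5 + 5857·9.9 = 170895.7.
Share for B: 78393/170895.7 = 0.45872.
n_B = 150 × 0.45872 = 68.808... → 69.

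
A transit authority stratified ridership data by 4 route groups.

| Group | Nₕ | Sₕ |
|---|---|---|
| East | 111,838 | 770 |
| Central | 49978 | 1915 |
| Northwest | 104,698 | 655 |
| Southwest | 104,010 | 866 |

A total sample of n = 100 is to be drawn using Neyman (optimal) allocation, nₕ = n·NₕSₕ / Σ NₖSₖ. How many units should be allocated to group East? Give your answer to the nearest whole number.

Σ NₕSₕ = 111838·770 + 49978·1915 + 104698·655 + 104010·866 = 340472980.
Share for East: 86115260/340472980 = 0.25293.
n_East = 100 × 0.25293 = 25.293... → 25.

25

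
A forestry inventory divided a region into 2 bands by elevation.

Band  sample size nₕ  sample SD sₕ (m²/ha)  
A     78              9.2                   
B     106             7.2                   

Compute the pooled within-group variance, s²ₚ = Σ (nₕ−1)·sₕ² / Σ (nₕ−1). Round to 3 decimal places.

65.717

Degrees of freedom: 77 + 105 = 182.
Σ(nₕ−1)sₕ² = 77·84.64 + 105·51.84 = 11960.48.
s²ₚ = 11960.48 / 182 = 65.71692... → 65.717.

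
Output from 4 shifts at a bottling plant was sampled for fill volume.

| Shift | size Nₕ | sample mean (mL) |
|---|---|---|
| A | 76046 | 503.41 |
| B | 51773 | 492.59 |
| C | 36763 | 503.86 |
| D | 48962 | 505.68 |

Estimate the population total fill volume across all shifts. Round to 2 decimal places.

A: 76046·503.41 = 38282316.86
B: 51773·492.59 = 25502862.07
C: 36763·503.86 = 18523405.18
D: 48962·505.68 = 24759104.16
τ̂ = Σ Nₕx̄ₕ = 107067688.27.

107067688.27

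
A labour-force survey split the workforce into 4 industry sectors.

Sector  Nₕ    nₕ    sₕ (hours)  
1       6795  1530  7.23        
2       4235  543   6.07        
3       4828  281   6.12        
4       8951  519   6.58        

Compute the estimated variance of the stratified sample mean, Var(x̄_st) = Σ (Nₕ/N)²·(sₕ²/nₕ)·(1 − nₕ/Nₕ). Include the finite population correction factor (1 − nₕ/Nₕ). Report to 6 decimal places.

0.018694

N = 24809. Term for each stratum: Wₕ²sₕ²/nₕ·(1−nₕ/Nₕ).
Var(x̄_st) = 0.001985887 + 0.001723749 + 0.004754121 + 0.010229822 = 0.018693579 → 0.018694.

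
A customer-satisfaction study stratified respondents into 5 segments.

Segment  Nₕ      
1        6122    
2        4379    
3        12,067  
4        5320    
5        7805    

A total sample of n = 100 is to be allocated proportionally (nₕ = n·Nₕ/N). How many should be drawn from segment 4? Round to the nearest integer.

15

Share of segment 4 = 5320/35693 = 0.14905.
Allocate 100 × 0.14905 = 14.905... → 15.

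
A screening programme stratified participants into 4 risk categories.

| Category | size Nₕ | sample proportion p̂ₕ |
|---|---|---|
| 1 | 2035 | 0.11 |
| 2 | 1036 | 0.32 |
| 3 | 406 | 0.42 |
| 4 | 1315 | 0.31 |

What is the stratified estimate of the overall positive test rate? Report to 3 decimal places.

0.237

N = 2035 + 1036 + 406 + 1315 = 4792.
Overall proportion = Σ (Nₕ/N)·p̂ₕ.
Σ Nₕp̂ₕ = 223.85 + 331.52 + 170.52 + 407.65 = 1133.54.
1133.54 / 4792 = 0.23655... → 0.237.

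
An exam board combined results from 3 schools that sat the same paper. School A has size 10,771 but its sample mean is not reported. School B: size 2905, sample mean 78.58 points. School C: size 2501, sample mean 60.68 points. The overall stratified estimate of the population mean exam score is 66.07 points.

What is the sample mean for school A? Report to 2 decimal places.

N = 10771 + 2905 + 2501 = 16177.
Overall total = μ·N = 66.07·16177 = 1068814.39.
Subtract the known strata: 2905·78.58 + 2501·60.68 = 380035.58.
Remaining total for school A: 1068814.39 − 380035.58 = 688778.81.
Divide by its size: 688778.81 / 10771 = 63.9475... → 63.95.

63.95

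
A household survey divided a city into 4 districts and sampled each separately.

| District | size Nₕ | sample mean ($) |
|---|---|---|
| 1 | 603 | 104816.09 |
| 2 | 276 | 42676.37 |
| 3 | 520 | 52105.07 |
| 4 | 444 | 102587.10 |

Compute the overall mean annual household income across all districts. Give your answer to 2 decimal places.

x̄_st = (Σ Nₕx̄ₕ) / (Σ Nₕ) = (603·104816.09 + 276·42676.37 + 520·52105.07 + 444·102587.10) / 1843
= 147626089.19 / 1843 = 80100.9708... → 80100.97.

80100.97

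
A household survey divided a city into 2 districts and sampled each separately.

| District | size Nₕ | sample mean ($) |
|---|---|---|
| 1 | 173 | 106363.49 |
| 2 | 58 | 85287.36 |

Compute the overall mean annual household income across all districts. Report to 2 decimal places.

N = 173 + 58 = 231.
Overall mean = Σ (Nₕ/N)·x̄ₕ — weight by population share, not a simple average.
Σ Nₕx̄ₕ = 173·106363.49 + 58·85287.36 = 18400883.77 + 4946666.88 = 23347550.65.
Divide by N: 23347550.65 / 231 = 101071.6478... → 101071.65.

101071.65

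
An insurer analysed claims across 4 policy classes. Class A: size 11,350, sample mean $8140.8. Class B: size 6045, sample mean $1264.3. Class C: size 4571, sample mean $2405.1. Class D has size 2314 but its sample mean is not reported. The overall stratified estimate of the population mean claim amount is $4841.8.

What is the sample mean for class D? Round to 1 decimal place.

2819.5

Σ Nₕx̄ₕ = N·μ, so 2314·x̄_D = 24280·4841.8 − (11350·8140.8 + 6045·1264.3 + 4571·2405.1).
= 117558904 − 111034485.6 = 6524418.4.
x̄_D = 6524418.4 / 2314 = 2819.541... → 2819.5.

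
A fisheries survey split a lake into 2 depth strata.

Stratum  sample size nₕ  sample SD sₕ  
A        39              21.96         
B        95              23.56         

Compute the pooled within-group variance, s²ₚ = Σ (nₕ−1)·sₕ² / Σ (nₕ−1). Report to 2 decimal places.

534.11

Degrees of freedom: 38 + 94 = 132.
Σ(nₕ−1)sₕ² = 38·482.2416 + 94·555.0736 = 70502.0992.
s²ₚ = 70502.0992 / 132 = 534.1068... → 534.11.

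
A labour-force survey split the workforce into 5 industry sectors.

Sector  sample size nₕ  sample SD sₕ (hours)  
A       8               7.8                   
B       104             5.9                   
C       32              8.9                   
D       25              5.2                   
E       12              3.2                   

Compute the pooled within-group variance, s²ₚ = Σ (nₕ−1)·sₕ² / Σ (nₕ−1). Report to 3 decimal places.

Degrees of freedom: 7 + 103 + 31 + 24 + 11 = 176.
Σ(nₕ−1)sₕ² = 7·60.84 + 103·34.81 + 31·79.21 + 24·27.04 + 11·10.24 = 7228.42.
s²ₚ = 7228.42 / 176 = 41.07057... → 41.071.

41.071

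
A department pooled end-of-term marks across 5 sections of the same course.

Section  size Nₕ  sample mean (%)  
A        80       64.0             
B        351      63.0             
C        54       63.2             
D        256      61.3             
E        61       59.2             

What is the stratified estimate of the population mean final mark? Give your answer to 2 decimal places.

x̄_st = (Σ Nₕx̄ₕ) / (Σ Nₕ) = (80·64.0 + 351·63.0 + 54·63.2 + 256·61.3 + 61·59.2) / 802
= 49949.8 / 802 = 62.2815... → 62.28.

62.28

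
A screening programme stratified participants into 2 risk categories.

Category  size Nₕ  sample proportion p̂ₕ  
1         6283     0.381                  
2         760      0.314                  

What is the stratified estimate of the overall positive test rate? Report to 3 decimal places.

N = 6283 + 760 = 7043.
Overall proportion = Σ (Nₕ/N)·p̂ₕ.
Σ Nₕp̂ₕ = 2393.823 + 238.64 = 2632.463.
2632.463 / 7043 = 0.37377... → 0.374.

0.374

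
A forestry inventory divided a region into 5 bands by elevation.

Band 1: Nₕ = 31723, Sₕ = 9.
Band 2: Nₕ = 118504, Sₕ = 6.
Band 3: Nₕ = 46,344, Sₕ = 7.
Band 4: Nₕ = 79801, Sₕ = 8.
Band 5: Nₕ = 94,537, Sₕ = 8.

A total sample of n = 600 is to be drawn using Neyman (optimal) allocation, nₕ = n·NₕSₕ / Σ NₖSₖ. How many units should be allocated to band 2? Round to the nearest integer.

1: NₕSₕ = 31723·9 = 285507
2: NₕSₕ = 118504·6 = 711024
3: NₕSₕ = 46344·7 = 324408
4: NₕSₕ = 79801·8 = 638408
5: NₕSₕ = 94537·8 = 756296
Σ NₕSₕ = 2715643.
n_2 = 600·711024/2715643 = 157.095... → 157.

157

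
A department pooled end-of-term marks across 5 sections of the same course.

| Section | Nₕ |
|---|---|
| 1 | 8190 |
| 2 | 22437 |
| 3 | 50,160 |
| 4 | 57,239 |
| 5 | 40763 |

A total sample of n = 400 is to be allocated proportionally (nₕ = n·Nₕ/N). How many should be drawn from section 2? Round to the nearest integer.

N = 8190 + 22437 + 50160 + 57239 + 40763 = 178789.
n_2 = 400·22437/178789 = 50.198... → 50.

50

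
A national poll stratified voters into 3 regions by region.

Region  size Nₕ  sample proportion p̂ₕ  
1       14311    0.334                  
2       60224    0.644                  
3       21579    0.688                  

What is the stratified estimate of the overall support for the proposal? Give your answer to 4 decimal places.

N = 14311 + 60224 + 21579 = 96114.
Overall proportion = Σ (Nₕ/N)·p̂ₕ.
Σ Nₕp̂ₕ = 4779.874 + 38784.256 + 14846.352 = 58410.482.
58410.482 / 96114 = 0.607721... → 0.6077.

0.6077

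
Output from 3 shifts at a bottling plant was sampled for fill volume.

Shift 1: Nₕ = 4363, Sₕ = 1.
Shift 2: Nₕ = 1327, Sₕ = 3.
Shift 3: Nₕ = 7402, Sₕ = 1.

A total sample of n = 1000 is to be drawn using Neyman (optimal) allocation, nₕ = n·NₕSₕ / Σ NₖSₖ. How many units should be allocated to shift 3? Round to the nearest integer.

470

1: NₕSₕ = 4363·1 = 4363
2: NₕSₕ = 1327·3 = 3981
3: NₕSₕ = 7402·1 = 7402
Σ NₕSₕ = 15746.
n_3 = 1000·7402/15746 = 470.088... → 470.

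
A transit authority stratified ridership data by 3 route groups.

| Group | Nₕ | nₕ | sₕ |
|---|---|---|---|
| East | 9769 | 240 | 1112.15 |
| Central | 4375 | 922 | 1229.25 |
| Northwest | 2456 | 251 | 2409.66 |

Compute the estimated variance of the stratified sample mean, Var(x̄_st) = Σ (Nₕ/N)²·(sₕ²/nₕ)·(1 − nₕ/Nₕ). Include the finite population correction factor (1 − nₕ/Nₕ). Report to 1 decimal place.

N = 16600. Term for each stratum: Wₕ²sₕ²/nₕ·(1−nₕ/Nₕ).
Var(x̄_st) = 1740.9919 + 89.8479 + 454.6305 = 2285.4703 → 2285.5.

2285.5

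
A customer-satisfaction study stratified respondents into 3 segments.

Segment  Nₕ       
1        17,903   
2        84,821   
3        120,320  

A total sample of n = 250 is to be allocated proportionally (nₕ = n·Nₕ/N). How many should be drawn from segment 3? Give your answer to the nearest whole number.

Share of segment 3 = 120320/223044 = 0.53945.
Allocate 250 × 0.53945 = 134.861... → 135.

135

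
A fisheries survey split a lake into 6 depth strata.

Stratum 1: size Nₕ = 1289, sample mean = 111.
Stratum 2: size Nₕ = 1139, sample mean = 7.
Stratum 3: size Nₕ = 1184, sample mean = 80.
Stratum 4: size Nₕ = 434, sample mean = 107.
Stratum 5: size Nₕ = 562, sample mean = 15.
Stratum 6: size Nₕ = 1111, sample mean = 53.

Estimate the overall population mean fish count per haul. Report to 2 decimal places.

N = 1289 + 1139 + 1184 + 434 + 562 + 1111 = 5719.
Overall mean = Σ (Nₕ/N)·x̄ₕ — weight by population share, not a simple average.
Σ Nₕx̄ₕ = 1289·111 + 1139·7 + 1184·80 + 434·107 + 562·15 + 1111·53 = 143079 + 7973 + 94720 + 46438 + 8430 + 58883 = 359523.
Divide by N: 359523 / 5719 = 62.8647... → 62.86.

62.86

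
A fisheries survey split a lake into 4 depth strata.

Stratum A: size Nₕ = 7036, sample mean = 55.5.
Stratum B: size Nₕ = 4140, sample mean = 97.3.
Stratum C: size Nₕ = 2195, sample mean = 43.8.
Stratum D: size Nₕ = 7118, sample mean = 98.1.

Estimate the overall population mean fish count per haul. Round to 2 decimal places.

77.49

N = 20489; weights Wₕ = Nₕ/N = (0.3434, 0.2021, 0.1071, 0.3474).
x̄_st = Σ Wₕ·x̄ₕ = 0.3434·55.5 + 0.2021·97.3 + 0.1071·43.8 + 0.3474·98.1 ≈ 77.4922...
→ 77.49.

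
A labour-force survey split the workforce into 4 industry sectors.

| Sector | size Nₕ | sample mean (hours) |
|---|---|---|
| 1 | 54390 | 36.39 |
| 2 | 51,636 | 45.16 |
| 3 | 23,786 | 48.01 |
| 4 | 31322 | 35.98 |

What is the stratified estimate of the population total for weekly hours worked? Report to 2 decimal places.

6580065.28

Estimate total by summing Nₕ·x̄ₕ over strata.
54390·36.39 + 51636·45.16 + 23786·48.01 + 31322·35.98 = 1979252.1 + 2331881.76 + 1141965.86 + 1126965.56 = 6580065.28.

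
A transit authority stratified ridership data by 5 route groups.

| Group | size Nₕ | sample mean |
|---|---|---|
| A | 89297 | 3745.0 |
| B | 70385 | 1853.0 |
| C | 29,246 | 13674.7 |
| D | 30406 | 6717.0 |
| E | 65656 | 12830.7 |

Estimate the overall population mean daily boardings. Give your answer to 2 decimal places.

x̄_st = (Σ Nₕx̄ₕ) / (Σ Nₕ) = (89297·3745.0 + 70385·1853.0 + 29246·13674.7 + 30406·6717.0 + 65656·12830.7) / 284990
= 1911420487.4 / 284990 = 6706.9739... → 6706.97.

6706.97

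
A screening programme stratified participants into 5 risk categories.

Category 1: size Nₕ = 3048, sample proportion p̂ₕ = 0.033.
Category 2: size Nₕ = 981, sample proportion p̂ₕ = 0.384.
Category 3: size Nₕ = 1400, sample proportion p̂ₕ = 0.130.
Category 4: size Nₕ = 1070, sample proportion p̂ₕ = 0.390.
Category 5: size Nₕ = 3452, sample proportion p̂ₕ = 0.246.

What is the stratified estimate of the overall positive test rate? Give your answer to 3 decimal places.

N = 3048 + 981 + 1400 + 1070 + 3452 = 9951.
Overall proportion = Σ (Nₕ/N)·p̂ₕ.
Σ Nₕp̂ₕ = 100.584 + 376.704 + 182 + 417.3 + 849.192 = 1925.78.
1925.78 / 9951 = 0.19353... → 0.194.

0.194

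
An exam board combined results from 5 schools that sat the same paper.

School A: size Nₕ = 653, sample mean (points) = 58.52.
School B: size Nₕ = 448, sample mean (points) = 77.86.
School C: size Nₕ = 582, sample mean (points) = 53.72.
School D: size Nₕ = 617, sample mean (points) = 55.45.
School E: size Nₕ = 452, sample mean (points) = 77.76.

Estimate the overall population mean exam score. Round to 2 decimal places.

x̄_st = (Σ Nₕx̄ₕ) / (Σ Nₕ) = (653·58.52 + 448·77.86 + 582·53.72 + 617·55.45 + 452·77.76) / 2752
= 173720.05 / 2752 = 63.1250... → 63.13.

63.13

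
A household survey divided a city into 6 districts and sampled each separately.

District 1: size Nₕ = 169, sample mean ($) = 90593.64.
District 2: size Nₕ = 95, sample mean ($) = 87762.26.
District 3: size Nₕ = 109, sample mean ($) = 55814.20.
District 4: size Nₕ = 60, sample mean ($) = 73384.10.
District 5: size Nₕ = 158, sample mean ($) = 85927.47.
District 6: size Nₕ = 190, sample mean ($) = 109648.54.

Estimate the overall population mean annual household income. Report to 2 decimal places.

N = 169 + 95 + 109 + 60 + 158 + 190 = 781.
Overall mean = Σ (Nₕ/N)·x̄ₕ — weight by population share, not a simple average.
Σ Nₕx̄ₕ = 169·90593.64 + 95·87762.26 + 109·55814.20 + 60·73384.10 + 158·85927.47 + 190·109648.54 = 15310325.16 + 8337414.7 + 6083747.8 + 4403046 + 13576540.26 + 20833222.6 = 68544296.52.
Divide by N: 68544296.52 / 781 = 87764.7843... → 87764.78.

87764.78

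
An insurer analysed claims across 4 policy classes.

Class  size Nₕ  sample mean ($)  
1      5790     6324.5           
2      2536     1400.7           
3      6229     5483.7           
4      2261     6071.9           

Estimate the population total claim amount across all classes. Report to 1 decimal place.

88057563.4

1: 5790·6324.5 = 36618855
2: 2536·1400.7 = 3552175.2
3: 6229·5483.7 = 34157967.3
4: 2261·6071.9 = 13728565.9
τ̂ = Σ Nₕx̄ₕ = 88057563.4.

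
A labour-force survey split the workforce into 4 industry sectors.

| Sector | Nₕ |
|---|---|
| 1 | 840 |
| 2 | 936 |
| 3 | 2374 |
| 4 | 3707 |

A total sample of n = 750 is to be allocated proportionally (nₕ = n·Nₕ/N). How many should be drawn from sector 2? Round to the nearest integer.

Share of sector 2 = 936/7857 = 0.11913.
Allocate 750 × 0.11913 = 89.347... → 89.

89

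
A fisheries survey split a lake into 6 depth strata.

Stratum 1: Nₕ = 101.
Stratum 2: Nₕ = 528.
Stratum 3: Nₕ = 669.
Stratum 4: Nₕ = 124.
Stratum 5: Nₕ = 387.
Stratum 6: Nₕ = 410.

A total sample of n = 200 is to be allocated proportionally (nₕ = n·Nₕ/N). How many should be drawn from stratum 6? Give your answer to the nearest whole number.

37

Share of stratum 6 = 410/2219 = 0.18477.
Allocate 200 × 0.18477 = 36.954... → 37.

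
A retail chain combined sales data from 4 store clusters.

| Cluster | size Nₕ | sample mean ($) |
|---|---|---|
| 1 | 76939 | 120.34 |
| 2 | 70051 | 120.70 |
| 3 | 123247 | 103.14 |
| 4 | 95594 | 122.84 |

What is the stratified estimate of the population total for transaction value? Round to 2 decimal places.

42168457.50

Estimate total by summing Nₕ·x̄ₕ over strata.
76939·120.34 + 70051·120.70 + 123247·103.14 + 95594·122.84 = 9258839.26 + 8455155.7 + 12711695.58 + 11742766.96 = 42168457.50.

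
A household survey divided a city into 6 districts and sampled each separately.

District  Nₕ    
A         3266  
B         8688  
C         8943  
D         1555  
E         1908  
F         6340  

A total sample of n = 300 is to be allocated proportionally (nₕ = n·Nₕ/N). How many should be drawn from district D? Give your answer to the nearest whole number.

N = 3266 + 8688 + 8943 + 1555 + 1908 + 6340 = 30700.
n_D = 300·1555/30700 = 15.195... → 15.

15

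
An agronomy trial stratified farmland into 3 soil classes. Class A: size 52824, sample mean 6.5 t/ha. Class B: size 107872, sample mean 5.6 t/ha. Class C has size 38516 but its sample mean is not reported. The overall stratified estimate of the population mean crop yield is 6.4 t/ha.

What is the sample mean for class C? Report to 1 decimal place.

8.5

N = 52824 + 107872 + 38516 = 199212.
Overall total = μ·N = 6.4·199212 = 1274956.8.
Subtract the known strata: 52824·6.5 + 107872·5.6 = 947439.2.
Remaining total for class C: 1274956.8 − 947439.2 = 327517.6.
Divide by its size: 327517.6 / 38516 = 8.503... → 8.5.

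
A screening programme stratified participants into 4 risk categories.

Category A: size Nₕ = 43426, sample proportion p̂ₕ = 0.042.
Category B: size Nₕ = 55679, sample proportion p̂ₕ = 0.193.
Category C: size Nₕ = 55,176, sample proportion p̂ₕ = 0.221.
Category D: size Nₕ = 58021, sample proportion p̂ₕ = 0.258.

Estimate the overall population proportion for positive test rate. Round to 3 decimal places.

0.187

Wₕ = Nₕ/N with N = 212302: 0.2045, 0.2623, 0.2599, 0.2733.
p̂_st = 0.2045·0.042 + 0.2623·0.193 + 0.2599·0.221 + 0.2733·0.258 ≈ 0.18715... → 0.187.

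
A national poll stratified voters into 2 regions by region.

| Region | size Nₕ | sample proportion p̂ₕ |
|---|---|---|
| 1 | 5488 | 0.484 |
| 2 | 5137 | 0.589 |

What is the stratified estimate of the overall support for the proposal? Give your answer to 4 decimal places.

0.5348

Wₕ = Nₕ/N with N = 10625: 0.5165, 0.4835.
p̂_st = 0.5165·0.484 + 0.4835·0.589 ≈ 0.534766... → 0.5348.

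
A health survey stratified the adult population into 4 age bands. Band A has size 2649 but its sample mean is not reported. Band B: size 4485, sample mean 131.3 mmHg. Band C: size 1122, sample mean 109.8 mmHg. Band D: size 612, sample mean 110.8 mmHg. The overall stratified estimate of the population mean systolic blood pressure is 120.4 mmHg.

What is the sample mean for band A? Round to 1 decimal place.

N = 2649 + 4485 + 1122 + 612 = 8868.
Overall total = μ·N = 120.4·8868 = 1067707.2.
Subtract the known strata: 4485·131.3 + 1122·109.8 + 612·110.8 = 779885.7.
Remaining total for band A: 1067707.2 − 779885.7 = 287821.5.
Divide by its size: 287821.5 / 2649 = 108.653... → 108.7.

108.7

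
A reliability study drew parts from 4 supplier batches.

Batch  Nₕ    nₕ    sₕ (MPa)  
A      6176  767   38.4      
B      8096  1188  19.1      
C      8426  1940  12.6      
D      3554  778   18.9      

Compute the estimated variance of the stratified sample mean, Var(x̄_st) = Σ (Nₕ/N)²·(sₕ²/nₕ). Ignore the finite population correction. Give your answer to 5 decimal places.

N = 26252. Term for each stratum: Wₕ²sₕ²/nₕ.
Var(x̄_st) = 0.10640373 + 0.02920562 + 0.00843058 + 0.00841500 = 0.15245494 → 0.15245.

0.15245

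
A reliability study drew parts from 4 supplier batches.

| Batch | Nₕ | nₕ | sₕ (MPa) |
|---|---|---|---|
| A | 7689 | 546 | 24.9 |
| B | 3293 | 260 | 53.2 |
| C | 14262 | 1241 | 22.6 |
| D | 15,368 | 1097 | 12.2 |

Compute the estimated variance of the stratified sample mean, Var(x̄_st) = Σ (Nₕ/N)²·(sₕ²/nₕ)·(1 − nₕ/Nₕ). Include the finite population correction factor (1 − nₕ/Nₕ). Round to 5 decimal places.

N = 40612. Term for each stratum: Wₕ²sₕ²/nₕ·(1−nₕ/Nₕ).
Var(x̄_st) = 0.03781358 + 0.06591819 + 0.04634054 + 0.01804164 = 0.16811396 → 0.16811.

0.16811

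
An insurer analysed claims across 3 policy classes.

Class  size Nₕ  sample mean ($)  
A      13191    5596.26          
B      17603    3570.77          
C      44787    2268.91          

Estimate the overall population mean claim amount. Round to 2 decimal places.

3152.83

x̄_st = (Σ Nₕx̄ₕ) / (Σ Nₕ) = (13191·5596.26 + 17603·3570.77 + 44787·2268.91) / 75581
= 238294202.14 / 75581 = 3152.8321... → 3152.83.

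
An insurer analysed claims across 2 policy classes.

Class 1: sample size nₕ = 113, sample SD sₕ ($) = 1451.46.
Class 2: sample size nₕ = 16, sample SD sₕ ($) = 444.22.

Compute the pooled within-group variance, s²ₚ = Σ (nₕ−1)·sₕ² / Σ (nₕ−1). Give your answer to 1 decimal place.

Degrees of freedom: 112 + 15 = 127.
Σ(nₕ−1)sₕ² = 112·2106736.1316 + 15·197331.4084 = 238914417.8652.
s²ₚ = 238914417.8652 / 127 = 1881215.889... → 1881215.9.

1881215.9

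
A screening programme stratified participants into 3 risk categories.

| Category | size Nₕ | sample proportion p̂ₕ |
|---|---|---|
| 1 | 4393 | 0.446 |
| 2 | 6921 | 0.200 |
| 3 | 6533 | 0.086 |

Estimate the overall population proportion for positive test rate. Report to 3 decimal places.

0.219

Wₕ = Nₕ/N with N = 17847: 0.2461, 0.3878, 0.3661.
p̂_st = 0.2461·0.446 + 0.3878·0.200 + 0.3661·0.086 ≈ 0.21882... → 0.219.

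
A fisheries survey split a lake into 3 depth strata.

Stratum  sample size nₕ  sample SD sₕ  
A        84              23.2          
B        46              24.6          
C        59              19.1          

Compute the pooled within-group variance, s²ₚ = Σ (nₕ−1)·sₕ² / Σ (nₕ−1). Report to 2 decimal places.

500.35

A: (84−1)·23.2² = 83·538.24 = 44673.92
B: (46−1)·24.6² = 45·605.16 = 27232.2
C: (59−1)·19.1² = 58·364.81 = 21158.98
Numerator = 93065.1; denominator = Σ(nₕ−1) = 186.
s²ₚ = 93065.1/186 = 500.35 → 500.35.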